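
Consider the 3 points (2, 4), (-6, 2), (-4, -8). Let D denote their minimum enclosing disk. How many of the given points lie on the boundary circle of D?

2

Call the three points A, B, C in the order given.
Side lengths²: AB² = 68, AC² = 180, BC² = 104.
Since AC² = 180 ≥ 104 + 68 = 172, the angle opposite AC is not acute, so the smallest enclosing circle has AC as diameter.
Centre = midpoint of AC = (-1, -2), r² = 180/4 = 45.
The points at distance exactly r from the centre are (2, 4), (-4, -8) — 2 points.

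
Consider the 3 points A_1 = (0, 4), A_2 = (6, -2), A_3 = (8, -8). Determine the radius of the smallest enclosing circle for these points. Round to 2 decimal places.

7.21

Side lengths²: A_1A_2² = 72, A_1A_3² = 208, A_2A_3² = 40.
Since A_1A_3² = 208 ≥ 72 + 40 = 112, the angle opposite A_1A_3 is not acute, so the smallest enclosing circle has A_1A_3 as diameter.
Centre = midpoint of A_1A_3 = (4, -2), r² = 208/4 = 52.
r = √52 ≈ 7.21.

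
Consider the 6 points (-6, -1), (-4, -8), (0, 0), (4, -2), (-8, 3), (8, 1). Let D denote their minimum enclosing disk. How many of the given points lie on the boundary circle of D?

A smallest enclosing disk is always determined by at most three of the input points on its boundary.
The minimum enclosing circle is determined by three boundary points: (-4, -8), (-8, 3), (8, 1).
Their circumcentre is (-17/56, -3/7) with r² = 222625/3136.
The farthest remaining point (-6, -1) is at distance² 102785/3136 ≤ 222625/3136.
The points at distance exactly r from the centre are (-4, -8), (-8, 3), (8, 1) — 3 points.

3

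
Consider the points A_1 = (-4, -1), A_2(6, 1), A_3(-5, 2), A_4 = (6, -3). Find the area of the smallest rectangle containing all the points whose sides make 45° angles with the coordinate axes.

96

In coordinates u = x + y, v = x − y the rectangle is axis-aligned; the map (x,y)→(u,v) scales areas by 2.
u-values: -5, 7, -3, 3; range = 7 − (-5) = 12.
v-values: -3, 5, -7, 9; range = 9 − (-7) = 16.
Area = (12 × 16) / 2 = 96.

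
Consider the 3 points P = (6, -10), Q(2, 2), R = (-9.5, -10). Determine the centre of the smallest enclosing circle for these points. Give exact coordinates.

Side lengths²: PQ² = 160, PR² = 240.25, QR² = 276.25.
Since QR² = 276.25 < 240.25 + 160 = 400.25, the triangle is acute, so the smallest enclosing circle is the circumcircle.
Circumcentre = (-1.75, -71/12), r² = 5525/72.
Centre = (-1.75, -71/12).

(-1.75, -71/12)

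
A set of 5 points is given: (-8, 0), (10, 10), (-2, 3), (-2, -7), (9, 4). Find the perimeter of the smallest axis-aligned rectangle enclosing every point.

70

Width = max x − min x = 10 − (-8) = 18.
Height = max y − min y = 10 − (-7) = 17.
Perimeter = 2(18 + 17) = 70.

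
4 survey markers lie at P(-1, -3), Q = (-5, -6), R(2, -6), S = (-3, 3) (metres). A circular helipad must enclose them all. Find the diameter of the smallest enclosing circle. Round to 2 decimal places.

10.55

The minimum enclosing circle of a finite set is fixed by two of the points (as a diameter) or three (as a circumcircle).
The minimum enclosing circle is determined by three boundary points: Q, R, S.
Their circumcentre is (-1.5, -37/18) with r² = 4505/162.
The farthest remaining point P is at distance² 185/162 ≤ 4505/162.
Diameter = 2r = 2√(4505/162) ≈ 10.55.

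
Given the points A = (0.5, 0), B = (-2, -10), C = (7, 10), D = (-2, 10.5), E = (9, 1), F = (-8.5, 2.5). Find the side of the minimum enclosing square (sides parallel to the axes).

The bounding box has width 17.5 and height 20.5.
An axis-aligned square enclosing the set must have side ≥ max(width, height).
So the minimum side is max(17.5, 20.5) = 20.5.

20.5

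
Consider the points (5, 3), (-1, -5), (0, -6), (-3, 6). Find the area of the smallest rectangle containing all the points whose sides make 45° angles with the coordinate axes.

105

In coordinates u = x + y, v = x − y the rectangle is axis-aligned; the map (x,y)→(u,v) scales areas by 2.
u-values: 8, -6, -6, 3; range = 8 − (-6) = 14.
v-values: 2, 4, 6, -9; range = 6 − (-9) = 15.
Area = (14 × 15) / 2 = 105.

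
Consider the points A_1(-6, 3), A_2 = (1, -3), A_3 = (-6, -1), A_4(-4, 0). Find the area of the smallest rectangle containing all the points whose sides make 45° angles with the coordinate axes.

In coordinates u = x + y, v = x − y the rectangle is axis-aligned; the map (x,y)→(u,v) scales areas by 2.
u-values: -3, -2, -7, -4; range = -2 − (-7) = 5.
v-values: -9, 4, -5, -4; range = 4 − (-9) = 13.
Area = (5 × 13) / 2 = 32.5.

32.5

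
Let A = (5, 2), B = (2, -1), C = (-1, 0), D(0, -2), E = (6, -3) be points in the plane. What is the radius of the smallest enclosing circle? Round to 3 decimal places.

3.838

The minimum enclosing circle is determined by three boundary points: A, C, E.
Their circumcentre is (2.6875, -1.0625) with r² = 14.7265625.
The farthest remaining point D is at distance² 8.1015625 ≤ 14.7265625.
r = √(14.7265625) ≈ 3.838.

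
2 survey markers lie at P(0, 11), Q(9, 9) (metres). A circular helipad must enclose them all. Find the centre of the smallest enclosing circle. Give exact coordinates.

The smallest circle enclosing two points has them as diameter endpoints.
Centre = midpoint = (4.5, 10); r² = |PQ|²/4 = 85/4 = 21.25.
Centre = (4.5, 10).

(4.5, 10)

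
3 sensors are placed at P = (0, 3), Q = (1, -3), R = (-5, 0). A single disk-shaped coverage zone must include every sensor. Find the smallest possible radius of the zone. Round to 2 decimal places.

Side lengths²: PQ² = 37, PR² = 34, QR² = 45.
Since QR² = 45 < 37 + 34 = 71, the triangle is acute, so the smallest enclosing circle is the circumcircle.
Circumcentre = (-31/22, -7/22), r² = 3145/242.
r = √(3145/242) ≈ 3.60.

3.60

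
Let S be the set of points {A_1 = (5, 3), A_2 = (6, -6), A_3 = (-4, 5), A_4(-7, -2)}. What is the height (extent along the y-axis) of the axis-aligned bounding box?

11

max y = 5, min y = -6, so height = 11.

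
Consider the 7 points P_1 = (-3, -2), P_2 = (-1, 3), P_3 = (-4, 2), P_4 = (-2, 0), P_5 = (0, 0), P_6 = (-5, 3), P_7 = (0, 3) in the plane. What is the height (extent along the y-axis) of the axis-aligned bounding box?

max y = 3, min y = -2, so height = 5.

5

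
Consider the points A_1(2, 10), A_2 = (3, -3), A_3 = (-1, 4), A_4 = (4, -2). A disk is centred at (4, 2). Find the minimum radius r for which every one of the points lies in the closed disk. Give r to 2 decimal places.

The required radius is the distance from (4, 2) to the farthest point.
Squared distances: 68, 26, 29, 16.
Maximum is 68, attained at A_1.
r = √68 ≈ 8.25.

8.25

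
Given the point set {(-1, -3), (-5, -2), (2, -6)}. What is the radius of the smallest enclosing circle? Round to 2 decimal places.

4.03

Call the three points A, B, C in the order given.
Side lengths²: AB² = 17, AC² = 18, BC² = 65.
Since BC² = 65 ≥ 18 + 17 = 35, the angle opposite BC is not acute, so the smallest enclosing circle has BC as diameter.
Centre = midpoint of BC = (-1.5, -4), r² = 65/4 = 16.25.
r = √(16.25) ≈ 4.03.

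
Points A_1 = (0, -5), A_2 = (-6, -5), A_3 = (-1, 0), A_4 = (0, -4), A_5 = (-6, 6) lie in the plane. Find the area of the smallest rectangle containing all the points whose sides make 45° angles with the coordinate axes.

In coordinates u = x + y, v = x − y the rectangle is axis-aligned; the map (x,y)→(u,v) scales areas by 2.
u-values: -5, -11, -1, -4, 0; range = 0 − (-11) = 11.
v-values: 5, -1, -1, 4, -12; range = 5 − (-12) = 17.
Area = (11 × 17) / 2 = 93.5.

93.5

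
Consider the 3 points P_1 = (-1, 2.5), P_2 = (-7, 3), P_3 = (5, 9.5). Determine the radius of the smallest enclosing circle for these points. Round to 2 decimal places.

Side lengths²: P_1P_2² = 36.25, P_1P_3² = 85, P_2P_3² = 186.25.
Since P_2P_3² = 186.25 ≥ 85 + 36.25 = 121.25, the angle opposite P_2P_3 is not acute, so the smallest enclosing circle has P_2P_3 as diameter.
Centre = midpoint of P_2P_3 = (-1, 6.25), r² = 186.25/4 = 46.5625.
r = √(46.5625) ≈ 6.82.

6.82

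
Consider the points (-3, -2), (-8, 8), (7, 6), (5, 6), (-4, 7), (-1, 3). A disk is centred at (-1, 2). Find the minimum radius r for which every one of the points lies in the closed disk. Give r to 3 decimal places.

The required radius is the distance from (-1, 2) to the farthest point.
Squared distances: 20, 85, 80, 52, 34, 1.
Maximum is 85, attained at (-8, 8).
r = √85 ≈ 9.220.

9.220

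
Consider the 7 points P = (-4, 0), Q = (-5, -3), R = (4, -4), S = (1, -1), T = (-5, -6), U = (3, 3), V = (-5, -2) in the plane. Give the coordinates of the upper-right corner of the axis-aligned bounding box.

(4, 3)

x-range [-5, 4], y-range [-6, 3].
The upper-right corner is (4, 3).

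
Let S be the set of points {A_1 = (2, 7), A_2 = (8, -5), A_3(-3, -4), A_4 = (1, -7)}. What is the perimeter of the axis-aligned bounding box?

Width = max x − min x = 8 − (-3) = 11.
Height = max y − min y = 7 − (-7) = 14.
Perimeter = 2(11 + 14) = 50.

50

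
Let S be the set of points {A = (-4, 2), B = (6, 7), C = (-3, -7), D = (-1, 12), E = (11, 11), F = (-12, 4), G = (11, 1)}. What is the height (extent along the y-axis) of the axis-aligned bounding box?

max y = 12, min y = -7, so height = 19.

19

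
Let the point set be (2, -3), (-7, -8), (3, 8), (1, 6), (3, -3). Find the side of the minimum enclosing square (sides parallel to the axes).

The bounding box has width 10 and height 16.
An axis-aligned square enclosing the set must have side ≥ max(width, height).
So the minimum side is max(10, 16) = 16.

16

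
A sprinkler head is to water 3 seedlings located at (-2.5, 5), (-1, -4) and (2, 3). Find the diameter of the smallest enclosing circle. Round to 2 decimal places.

9.12

Call the three points A, B, C in the order given.
Side lengths²: AB² = 83.25, AC² = 24.25, BC² = 58.
Since AB² = 83.25 ≥ 58 + 24.25 = 82.25, the angle opposite AB is not acute, so the smallest enclosing circle has AB as diameter.
Centre = midpoint of AB = (-1.75, 0.5), r² = 83.25/4 = 20.8125.
Diameter = 2r = 2√(20.8125) ≈ 9.12.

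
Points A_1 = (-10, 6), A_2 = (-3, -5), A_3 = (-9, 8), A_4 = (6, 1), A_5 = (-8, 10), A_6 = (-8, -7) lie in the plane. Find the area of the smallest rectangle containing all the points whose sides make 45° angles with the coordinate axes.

253

In coordinates u = x + y, v = x − y the rectangle is axis-aligned; the map (x,y)→(u,v) scales areas by 2.
u-values: -4, -8, -1, 7, 2, -15; range = 7 − (-15) = 22.
v-values: -16, 2, -17, 5, -18, -1; range = 5 − (-18) = 23.
Area = (22 × 23) / 2 = 253.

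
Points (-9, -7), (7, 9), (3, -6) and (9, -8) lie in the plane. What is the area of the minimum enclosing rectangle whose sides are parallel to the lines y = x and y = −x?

In coordinates u = x + y, v = x − y the rectangle is axis-aligned; the map (x,y)→(u,v) scales areas by 2.
u-values: -16, 16, -3, 1; range = 16 − (-16) = 32.
v-values: -2, -2, 9, 17; range = 17 − (-2) = 19.
Area = (32 × 19) / 2 = 304.

304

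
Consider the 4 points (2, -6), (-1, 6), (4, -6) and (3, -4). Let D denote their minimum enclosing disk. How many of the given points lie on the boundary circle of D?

2

The minimum enclosing circle of a finite set is fixed by two of the points (as a diameter) or three (as a circumcircle).
The farthest pair is (-1, 6)–(4, -6) with squared distance 169. The circle on this segment as diameter has centre (1.5, 0) and r² = 169/4 = 42.25.
Check (2, -6): distance² to centre = 36.25 ≤ 42.25, so it lies inside.
All remaining points lie in this disk, and no smaller disk contains both endpoints, so this is the minimum enclosing circle.
The points at distance exactly r from the centre are (-1, 6), (4, -6) — 2 points.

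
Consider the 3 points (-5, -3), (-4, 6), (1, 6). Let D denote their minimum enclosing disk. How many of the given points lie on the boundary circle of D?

Call the three points A, B, C in the order given.
Side lengths²: AB² = 82, AC² = 117, BC² = 25.
Since AC² = 117 ≥ 82 + 25 = 107, the angle opposite AC is not acute, so the smallest enclosing circle has AC as diameter.
Centre = midpoint of AC = (-2, 1.5), r² = 117/4 = 29.25.
The points at distance exactly r from the centre are (-5, -3), (1, 6) — 2 points.

2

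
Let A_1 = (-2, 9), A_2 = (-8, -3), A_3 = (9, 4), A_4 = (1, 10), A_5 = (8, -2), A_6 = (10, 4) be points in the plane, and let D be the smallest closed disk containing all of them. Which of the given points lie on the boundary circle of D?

The minimum enclosing circle of a finite set is fixed by two of the points (as a diameter) or three (as a circumcircle).
The farthest pair is A_2–A_6 with squared distance 373. The circle on this segment as diameter has centre (1, 0.5) and r² = 373/4 = 93.25.
Check A_1: distance² to centre = 81.25 ≤ 93.25, so it lies inside.
All remaining points lie in this disk, and no smaller disk contains both endpoints, so this is the minimum enclosing circle.
The points at distance exactly r from the centre are A_2, A_6 — 2 points.

A_2, A_6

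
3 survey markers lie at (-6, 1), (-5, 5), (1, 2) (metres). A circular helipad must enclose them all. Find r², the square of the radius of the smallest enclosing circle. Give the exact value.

Call the three points A, B, C in the order given.
Side lengths²: AB² = 17, AC² = 50, BC² = 45.
Since AC² = 50 < 45 + 17 = 62, the triangle is acute, so the smallest enclosing circle is the circumcircle.
Circumcentre = (-47/18, 41/18), r² = 2125/162.

2125/162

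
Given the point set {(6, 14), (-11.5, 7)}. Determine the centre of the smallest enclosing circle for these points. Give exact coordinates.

The smallest circle enclosing two points has them as diameter endpoints.
Centre = midpoint = (-2.75, 10.5); r² = |(6, 14)−(-11.5, 7)|²/4 = 355.25/4 = 88.8125.
Centre = (-2.75, 10.5).

(-2.75, 10.5)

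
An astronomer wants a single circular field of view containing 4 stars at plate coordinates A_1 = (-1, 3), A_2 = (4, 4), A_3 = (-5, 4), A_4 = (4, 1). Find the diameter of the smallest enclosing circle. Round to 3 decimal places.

By Welzl's lemma the MEC is supported by two points (diametrically opposite) or three points (on a circumcircle).
The farthest pair is A_3–A_4 with squared distance 90. The circle on this segment as diameter has centre (-0.5, 2.5) and r² = 90/4 = 22.5.
Check A_1: distance² to centre = 0.5 ≤ 22.5, so it lies inside.
All remaining points lie in this disk, and no smaller disk contains both endpoints, so this is the minimum enclosing circle.
Diameter = 2r = 2√(22.5) ≈ 9.487.

9.487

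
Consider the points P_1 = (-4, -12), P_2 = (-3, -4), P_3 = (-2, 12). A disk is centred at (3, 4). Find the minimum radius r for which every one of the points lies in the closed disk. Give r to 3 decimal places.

The required radius is the distance from (3, 4) to the farthest point.
Squared distances: 305, 100, 89.
Maximum is 305, attained at P_1.
r = √305 ≈ 17.464.

17.464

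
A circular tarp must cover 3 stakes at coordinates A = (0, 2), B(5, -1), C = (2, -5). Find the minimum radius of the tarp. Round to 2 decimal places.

Side lengths²: AB² = 34, AC² = 53, BC² = 25.
Since AC² = 53 < 34 + 25 = 59, the triangle is acute, so the smallest enclosing circle is the circumcircle.
Circumcentre = (79/58, -81/58), r² = 22525/1682.
r = √(22525/1682) ≈ 3.66.

3.66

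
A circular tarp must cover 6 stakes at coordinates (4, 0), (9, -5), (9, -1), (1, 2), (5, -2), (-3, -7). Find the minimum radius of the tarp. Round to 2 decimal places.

6.71

A smallest enclosing disk is always determined by at most three of the input points on its boundary.
The farthest pair is (9, -1)–(-3, -7) with squared distance 180. The circle on this segment as diameter has centre (3, -4) and r² = 180/4 = 45.
Check (4, 0): distance² to centre = 17 ≤ 45, so it lies inside.
All remaining points lie in this disk, and no smaller disk contains both endpoints, so this is the minimum enclosing circle.
r = √45 ≈ 6.71.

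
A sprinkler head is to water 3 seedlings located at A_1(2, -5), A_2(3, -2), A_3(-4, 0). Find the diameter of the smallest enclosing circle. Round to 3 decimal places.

Side lengths²: A_1A_2² = 10, A_1A_3² = 61, A_2A_3² = 53.
Since A_1A_3² = 61 < 53 + 10 = 63, the triangle is acute, so the smallest enclosing circle is the circumcircle.
Circumcentre = (-41/46, -109/46), r² = 16165/1058.
Diameter = 2r = 2√(16165/1058) ≈ 7.818.

7.818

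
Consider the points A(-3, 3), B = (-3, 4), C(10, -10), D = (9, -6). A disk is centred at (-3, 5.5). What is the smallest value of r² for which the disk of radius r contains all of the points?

The required radius is the distance from (-3, 5.5) to the farthest point.
Squared distances: 6.25, 2.25, 409.25, 276.25.
Maximum is 409.25, attained at C.

409.25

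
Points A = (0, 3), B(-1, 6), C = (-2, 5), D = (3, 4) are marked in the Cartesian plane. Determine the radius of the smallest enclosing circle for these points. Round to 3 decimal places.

The minimum enclosing circle of a finite set is fixed by two of the points (as a diameter) or three (as a circumcircle).
The farthest pair is C–D with squared distance 26. The circle on this segment as diameter has centre (0.5, 4.5) and r² = 26/4 = 6.5.
Check A: distance² to centre = 2.5 ≤ 6.5, so it lies inside.
All remaining points lie in this disk, and no smaller disk contains both endpoints, so this is the minimum enclosing circle.
r = √(6.5) ≈ 2.550.

2.550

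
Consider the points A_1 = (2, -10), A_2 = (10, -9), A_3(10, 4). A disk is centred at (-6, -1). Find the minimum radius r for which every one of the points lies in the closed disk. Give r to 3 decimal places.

The required radius is the distance from (-6, -1) to the farthest point.
Squared distances: 145, 320, 281.
Maximum is 320, attained at A_2.
r = √320 ≈ 17.889.

17.889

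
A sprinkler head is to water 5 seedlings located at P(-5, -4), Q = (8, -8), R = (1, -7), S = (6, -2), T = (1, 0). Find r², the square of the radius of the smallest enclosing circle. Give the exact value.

A smallest enclosing disk is always determined by at most three of the input points on its boundary.
The farthest pair is P–Q with squared distance 185. The circle on this segment as diameter has centre (1.5, -6) and r² = 185/4 = 46.25.
Check R: distance² to centre = 1.25 ≤ 46.25, so it lies inside.
All remaining points lie in this disk, and no smaller disk contains both endpoints, so this is the minimum enclosing circle.

46.25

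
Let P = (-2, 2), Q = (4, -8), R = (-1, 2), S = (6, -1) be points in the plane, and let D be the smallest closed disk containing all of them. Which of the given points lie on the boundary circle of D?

P, Q

The minimum enclosing circle of a finite set is fixed by two of the points (as a diameter) or three (as a circumcircle).
The farthest pair is P–Q with squared distance 136. The circle on this segment as diameter has centre (1, -3) and r² = 136/4 = 34.
Check R: distance² to centre = 29 ≤ 34, so it lies inside.
All remaining points lie in this disk, and no smaller disk contains both endpoints, so this is the minimum enclosing circle.
The points at distance exactly r from the centre are P, Q — 2 points.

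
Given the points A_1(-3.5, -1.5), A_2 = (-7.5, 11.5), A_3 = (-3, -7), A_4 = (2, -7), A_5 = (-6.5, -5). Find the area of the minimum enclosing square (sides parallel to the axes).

The bounding box has width 9.5 and height 18.5.
An axis-aligned square enclosing the set must have side ≥ max(width, height).
So the minimum side is max(9.5, 18.5) = 18.5.
Area = 18.5² = 342.25.

342.25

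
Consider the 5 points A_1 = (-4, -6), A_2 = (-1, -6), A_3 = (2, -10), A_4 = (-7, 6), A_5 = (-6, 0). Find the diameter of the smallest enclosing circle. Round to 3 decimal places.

18.358

By Welzl's lemma the MEC is supported by two points (diametrically opposite) or three points (on a circumcircle).
The farthest pair is A_3–A_4 with squared distance 337. The circle on this segment as diameter has centre (-2.5, -2) and r² = 337/4 = 84.25.
Check A_1: distance² to centre = 18.25 ≤ 84.25, so it lies inside.
All remaining points lie in this disk, and no smaller disk contains both endpoints, so this is the minimum enclosing circle.
Diameter = 2r = 2√(84.25) ≈ 18.358.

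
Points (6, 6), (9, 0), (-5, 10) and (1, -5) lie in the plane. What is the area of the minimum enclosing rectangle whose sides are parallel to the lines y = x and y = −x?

192

In coordinates u = x + y, v = x − y the rectangle is axis-aligned; the map (x,y)→(u,v) scales areas by 2.
u-values: 12, 9, 5, -4; range = 12 − (-4) = 16.
v-values: 0, 9, -15, 6; range = 9 − (-15) = 24.
Area = (16 × 24) / 2 = 192.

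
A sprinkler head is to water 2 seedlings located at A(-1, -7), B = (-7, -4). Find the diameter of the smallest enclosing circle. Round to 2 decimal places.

The smallest circle enclosing two points has them as diameter endpoints.
Centre = midpoint = (-4, -5.5); r² = |AB|²/4 = 45/4 = 11.25.
Diameter = 2r = 2√(11.25) ≈ 6.71.

6.71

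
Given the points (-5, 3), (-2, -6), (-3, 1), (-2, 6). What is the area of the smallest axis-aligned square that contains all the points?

The bounding box has width 3 and height 12.
An axis-aligned square enclosing the set must have side ≥ max(width, height).
So the minimum side is max(3, 12) = 12.
Area = 12² = 144.

144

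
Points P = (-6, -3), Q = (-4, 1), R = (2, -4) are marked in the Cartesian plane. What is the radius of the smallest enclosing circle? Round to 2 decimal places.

Side lengths²: PQ² = 20, PR² = 65, QR² = 61.
Since PR² = 65 < 61 + 20 = 81, the triangle is acute, so the smallest enclosing circle is the circumcircle.
Circumcentre = (-32/17, -87/34), r² = 19825/1156.
r = √(19825/1156) ≈ 4.14.

4.14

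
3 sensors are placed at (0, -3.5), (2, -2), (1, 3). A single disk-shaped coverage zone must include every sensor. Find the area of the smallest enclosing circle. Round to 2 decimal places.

33.97

Call the three points A, B, C in the order given.
Side lengths²: AB² = 6.25, AC² = 43.25, BC² = 26.
Since AC² = 43.25 ≥ 26 + 6.25 = 32.25, the angle opposite AC is not acute, so the smallest enclosing circle has AC as diameter.
Centre = midpoint of AC = (0.5, -0.25), r² = 43.25/4 = 10.8125.
Area = π·r² = π·10.8125 ≈ 33.97.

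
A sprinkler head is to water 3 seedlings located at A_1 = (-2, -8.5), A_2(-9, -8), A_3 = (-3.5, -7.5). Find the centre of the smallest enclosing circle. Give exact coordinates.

(-5.5, -8.25)

Side lengths²: A_1A_2² = 49.25, A_1A_3² = 3.25, A_2A_3² = 30.5.
Since A_1A_2² = 49.25 ≥ 30.5 + 3.25 = 33.75, the angle opposite A_1A_2 is not acute, so the smallest enclosing circle has A_1A_2 as diameter.
Centre = midpoint of A_1A_2 = (-5.5, -8.25), r² = 49.25/4 = 12.3125.
Centre = (-5.5, -8.25).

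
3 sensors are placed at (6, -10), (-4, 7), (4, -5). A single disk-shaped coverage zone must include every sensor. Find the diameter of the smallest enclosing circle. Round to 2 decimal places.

19.72

Call the three points A, B, C in the order given.
Side lengths²: AB² = 389, AC² = 29, BC² = 208.
Since AB² = 389 ≥ 208 + 29 = 237, the angle opposite AB is not acute, so the smallest enclosing circle has AB as diameter.
Centre = midpoint of AB = (1, -1.5), r² = 389/4 = 97.25.
Diameter = 2r = 2√(97.25) ≈ 19.72.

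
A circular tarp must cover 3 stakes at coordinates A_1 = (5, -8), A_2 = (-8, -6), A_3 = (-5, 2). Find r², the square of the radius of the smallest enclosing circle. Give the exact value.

12629/242

Side lengths²: A_1A_2² = 173, A_1A_3² = 200, A_2A_3² = 73.
Since A_1A_3² = 200 < 173 + 73 = 246, the triangle is acute, so the smallest enclosing circle is the circumcircle.
Circumcentre = (-23/22, -89/22), r² = 12629/242.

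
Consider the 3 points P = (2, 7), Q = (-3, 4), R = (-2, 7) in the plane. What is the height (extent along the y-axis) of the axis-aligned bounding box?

max y = 7, min y = 4, so height = 3.

3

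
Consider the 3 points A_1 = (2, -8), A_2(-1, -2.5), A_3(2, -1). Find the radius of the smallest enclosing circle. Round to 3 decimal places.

3.502

Side lengths²: A_1A_2² = 39.25, A_1A_3² = 49, A_2A_3² = 11.25.
Since A_1A_3² = 49 < 39.25 + 11.25 = 50.5, the triangle is acute, so the smallest enclosing circle is the circumcircle.
Circumcentre = (1.875, -4.5), r² = 12.265625.
r = √(12.265625) ≈ 3.502.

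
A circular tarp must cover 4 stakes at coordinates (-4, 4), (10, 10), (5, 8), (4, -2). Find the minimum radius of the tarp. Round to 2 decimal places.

7.74

By Welzl's lemma the MEC is supported by two points (diametrically opposite) or three points (on a circumcircle).
The minimum enclosing circle is determined by three boundary points: (-4, 4), (10, 10), (4, -2).
Their circumcentre is (39/11, 63/11) with r² = 7250/121.
The farthest remaining point (5, 8) is at distance² 881/121 ≤ 7250/121.
r = √(7250/121) ≈ 7.74.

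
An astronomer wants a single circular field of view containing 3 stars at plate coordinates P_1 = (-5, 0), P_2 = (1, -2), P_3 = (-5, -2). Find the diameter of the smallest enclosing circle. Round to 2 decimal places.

Side lengths²: P_1P_2² = 40, P_1P_3² = 4, P_2P_3² = 36.
Since P_1P_2² = 40 ≥ 36 + 4 = 40, the angle opposite P_1P_2 is not acute, so the smallest enclosing circle has P_1P_2 as diameter.
Centre = midpoint of P_1P_2 = (-2, -1), r² = 40/4 = 10.
Diameter = 2r = 2√10 ≈ 6.32.

6.32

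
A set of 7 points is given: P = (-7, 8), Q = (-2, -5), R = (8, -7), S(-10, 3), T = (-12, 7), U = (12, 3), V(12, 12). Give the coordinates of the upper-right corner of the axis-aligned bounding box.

(12, 12)

x-range [-12, 12], y-range [-7, 12].
The upper-right corner is (12, 12).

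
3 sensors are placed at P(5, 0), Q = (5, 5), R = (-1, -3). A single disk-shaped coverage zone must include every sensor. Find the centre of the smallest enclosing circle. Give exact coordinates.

(2, 1)

Side lengths²: PQ² = 25, PR² = 45, QR² = 100.
Since QR² = 100 ≥ 45 + 25 = 70, the angle opposite QR is not acute, so the smallest enclosing circle has QR as diameter.
Centre = midpoint of QR = (2, 1), r² = 100/4 = 25.
Centre = (2, 1).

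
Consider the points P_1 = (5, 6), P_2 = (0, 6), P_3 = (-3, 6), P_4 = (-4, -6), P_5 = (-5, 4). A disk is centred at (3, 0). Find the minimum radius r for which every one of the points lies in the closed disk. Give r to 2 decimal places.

9.22

The required radius is the distance from (3, 0) to the farthest point.
Squared distances: 40, 45, 72, 85, 80.
Maximum is 85, attained at P_4.
r = √85 ≈ 9.22.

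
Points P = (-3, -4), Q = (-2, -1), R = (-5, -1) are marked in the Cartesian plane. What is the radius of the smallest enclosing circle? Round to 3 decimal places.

Side lengths²: PQ² = 10, PR² = 13, QR² = 9.
Since PR² = 13 < 10 + 9 = 19, the triangle is acute, so the smallest enclosing circle is the circumcircle.
Circumcentre = (-3.5, -13/6), r² = 65/18.
r = √(65/18) ≈ 1.900.

1.900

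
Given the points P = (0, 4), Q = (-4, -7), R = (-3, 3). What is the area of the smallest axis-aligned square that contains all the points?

121

The bounding box has width 4 and height 11.
An axis-aligned square enclosing the set must have side ≥ max(width, height).
So the minimum side is max(4, 11) = 11.
Area = 11² = 121.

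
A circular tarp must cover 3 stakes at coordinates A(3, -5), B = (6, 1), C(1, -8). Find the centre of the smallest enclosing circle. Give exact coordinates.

(3.5, -3.5)

Side lengths²: AB² = 45, AC² = 13, BC² = 106.
Since BC² = 106 ≥ 45 + 13 = 58, the angle opposite BC is not acute, so the smallest enclosing circle has BC as diameter.
Centre = midpoint of BC = (3.5, -3.5), r² = 106/4 = 26.5.
Centre = (3.5, -3.5).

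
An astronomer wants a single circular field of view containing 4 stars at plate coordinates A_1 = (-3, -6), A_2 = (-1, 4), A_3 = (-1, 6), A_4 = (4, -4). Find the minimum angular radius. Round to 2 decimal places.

A smallest enclosing disk is always determined by at most three of the input points on its boundary.
The minimum enclosing circle is determined by three boundary points: A_1, A_3, A_4.
Their circumcentre is (-0.875, -0.1875) with r² = 38.30078125.
The farthest remaining point A_2 is at distance² 17.55078125 ≤ 38.30078125.
r = √(38.30078125) ≈ 6.19.

6.19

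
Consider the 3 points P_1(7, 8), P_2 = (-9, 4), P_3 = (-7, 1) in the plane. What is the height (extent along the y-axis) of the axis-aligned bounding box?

max y = 8, min y = 1, so height = 7.

7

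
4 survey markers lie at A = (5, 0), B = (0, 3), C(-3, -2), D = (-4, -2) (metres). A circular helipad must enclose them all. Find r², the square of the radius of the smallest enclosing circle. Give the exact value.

21.25

The farthest pair is A–D with squared distance 85. The circle on this segment as diameter has centre (0.5, -1) and r² = 85/4 = 21.25.
Check B: distance² to centre = 16.25 ≤ 21.25, so it lies inside.
All remaining points lie in this disk, and no smaller disk contains both endpoints, so this is the minimum enclosing circle.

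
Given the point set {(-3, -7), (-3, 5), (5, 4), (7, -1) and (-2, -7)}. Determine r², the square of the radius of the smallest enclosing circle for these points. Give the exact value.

46.97265625

A smallest enclosing disk is always determined by at most three of the input points on its boundary.
The minimum enclosing circle is determined by three boundary points: (-3, -7), (-3, 5), (5, 4).
Their circumcentre is (0.3125, -1) with r² = 46.97265625.
The farthest remaining point (7, -1) is at distance² 44.72265625 ≤ 46.97265625.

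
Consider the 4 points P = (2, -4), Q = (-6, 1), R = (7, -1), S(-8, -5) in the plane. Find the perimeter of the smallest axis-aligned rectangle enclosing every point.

Width = max x − min x = 7 − (-8) = 15.
Height = max y − min y = 1 − (-5) = 6.
Perimeter = 2(15 + 6) = 42.

42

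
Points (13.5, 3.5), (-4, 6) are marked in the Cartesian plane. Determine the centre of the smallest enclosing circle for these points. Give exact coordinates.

(4.75, 4.75)

The smallest circle enclosing two points has them as diameter endpoints.
Centre = midpoint = (4.75, 4.75); r² = |(13.5, 3.5)−(-4, 6)|²/4 = 312.5/4 = 78.125.
Centre = (4.75, 4.75).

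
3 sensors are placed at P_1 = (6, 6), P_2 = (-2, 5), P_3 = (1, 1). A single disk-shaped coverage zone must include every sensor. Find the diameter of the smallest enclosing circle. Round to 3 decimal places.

8.144

Side lengths²: P_1P_2² = 65, P_1P_3² = 50, P_2P_3² = 25.
Since P_1P_2² = 65 < 50 + 25 = 75, the triangle is acute, so the smallest enclosing circle is the circumcircle.
Circumcentre = (29/14, 69/14), r² = 1625/98.
Diameter = 2r = 2√(1625/98) ≈ 8.144.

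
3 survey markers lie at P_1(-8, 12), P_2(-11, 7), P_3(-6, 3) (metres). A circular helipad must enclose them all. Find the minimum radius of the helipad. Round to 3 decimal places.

4.610

Side lengths²: P_1P_2² = 34, P_1P_3² = 85, P_2P_3² = 41.
Since P_1P_3² = 85 ≥ 41 + 34 = 75, the angle opposite P_1P_3 is not acute, so the smallest enclosing circle has P_1P_3 as diameter.
Centre = midpoint of P_1P_3 = (-7, 7.5), r² = 85/4 = 21.25.
r = √(21.25) ≈ 4.610.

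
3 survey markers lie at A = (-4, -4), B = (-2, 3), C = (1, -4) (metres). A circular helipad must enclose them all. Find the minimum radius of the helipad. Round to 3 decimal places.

Side lengths²: AB² = 53, AC² = 25, BC² = 58.
Since BC² = 58 < 53 + 25 = 78, the triangle is acute, so the smallest enclosing circle is the circumcircle.
Circumcentre = (-1.5, -13/14), r² = 1537/98.
r = √(1537/98) ≈ 3.960.

3.960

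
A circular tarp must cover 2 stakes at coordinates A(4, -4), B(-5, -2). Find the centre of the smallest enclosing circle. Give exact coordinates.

(-0.5, -3)

The smallest circle enclosing two points has them as diameter endpoints.
Centre = midpoint = (-0.5, -3); r² = |AB|²/4 = 85/4 = 21.25.
Centre = (-0.5, -3).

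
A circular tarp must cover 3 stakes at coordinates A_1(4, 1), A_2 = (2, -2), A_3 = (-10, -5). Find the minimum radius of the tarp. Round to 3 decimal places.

Side lengths²: A_1A_2² = 13, A_1A_3² = 232, A_2A_3² = 153.
Since A_1A_3² = 232 ≥ 153 + 13 = 166, the angle opposite A_1A_3 is not acute, so the smallest enclosing circle has A_1A_3 as diameter.
Centre = midpoint of A_1A_3 = (-3, -2), r² = 232/4 = 58.
r = √58 ≈ 7.616.

7.616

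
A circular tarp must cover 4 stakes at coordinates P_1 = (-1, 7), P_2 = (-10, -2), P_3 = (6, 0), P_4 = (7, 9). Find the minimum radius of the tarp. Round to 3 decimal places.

10.124

A smallest enclosing disk is always determined by at most three of the input points on its boundary.
The farthest pair is P_2–P_4 with squared distance 410. The circle on this segment as diameter has centre (-1.5, 3.5) and r² = 410/4 = 102.5.
Check P_1: distance² to centre = 12.5 ≤ 102.5, so it lies inside.
All remaining points lie in this disk, and no smaller disk contains both endpoints, so this is the minimum enclosing circle.
r = √(102.5) ≈ 10.124.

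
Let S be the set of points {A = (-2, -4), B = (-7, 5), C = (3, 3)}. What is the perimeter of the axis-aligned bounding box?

Width = max x − min x = 3 − (-7) = 10.
Height = max y − min y = 5 − (-4) = 9.
Perimeter = 2(10 + 9) = 38.

38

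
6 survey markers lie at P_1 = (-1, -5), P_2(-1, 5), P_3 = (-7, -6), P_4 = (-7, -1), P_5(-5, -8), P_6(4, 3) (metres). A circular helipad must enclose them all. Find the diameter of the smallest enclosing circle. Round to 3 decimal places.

The minimum enclosing circle is determined by three boundary points: P_3, P_5, P_6.
Their circumcentre is (-1.05, -2.05) with r² = 51.005.
The farthest remaining point P_2 is at distance² 49.705 ≤ 51.005.
Diameter = 2r = 2√(51.005) ≈ 14.284.

14.284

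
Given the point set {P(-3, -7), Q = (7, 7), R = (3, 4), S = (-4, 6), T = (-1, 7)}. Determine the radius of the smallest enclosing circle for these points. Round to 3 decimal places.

A smallest enclosing disk is always determined by at most three of the input points on its boundary.
The farthest pair is P–Q with squared distance 296. The circle on this segment as diameter has centre (2, 0) and r² = 296/4 = 74.
Check R: distance² to centre = 17 ≤ 74, so it lies inside.
All remaining points lie in this disk, and no smaller disk contains both endpoints, so this is the minimum enclosing circle.
r = √74 ≈ 8.602.

8.602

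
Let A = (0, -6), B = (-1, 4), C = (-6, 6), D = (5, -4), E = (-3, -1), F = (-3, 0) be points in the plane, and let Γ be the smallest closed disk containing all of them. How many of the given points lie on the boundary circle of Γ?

2

The farthest pair is C–D with squared distance 221. The circle on this segment as diameter has centre (-0.5, 1) and r² = 221/4 = 55.25.
Check A: distance² to centre = 49.25 ≤ 55.25, so it lies inside.
All remaining points lie in this disk, and no smaller disk contains both endpoints, so this is the minimum enclosing circle.
The points at distance exactly r from the centre are C, D — 2 points.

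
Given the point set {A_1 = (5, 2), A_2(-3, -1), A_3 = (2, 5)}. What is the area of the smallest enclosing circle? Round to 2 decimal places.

Side lengths²: A_1A_2² = 73, A_1A_3² = 18, A_2A_3² = 61.
Since A_1A_2² = 73 < 61 + 18 = 79, the triangle is acute, so the smallest enclosing circle is the circumcircle.
Circumcentre = (19/22, 19/22), r² = 4453/242.
Area = π·r² = π·4453/242 ≈ 57.81.

57.81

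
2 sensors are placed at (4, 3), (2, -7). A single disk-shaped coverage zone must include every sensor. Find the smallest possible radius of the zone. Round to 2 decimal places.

The smallest circle enclosing two points has them as diameter endpoints.
Centre = midpoint = (3, -2); r² = |(4, 3)−(2, -7)|²/4 = 104/4 = 26.
r = √26 ≈ 5.10.

5.10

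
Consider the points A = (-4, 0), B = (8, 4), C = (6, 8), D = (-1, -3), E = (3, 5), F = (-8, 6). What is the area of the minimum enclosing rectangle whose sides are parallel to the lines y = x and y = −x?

In coordinates u = x + y, v = x − y the rectangle is axis-aligned; the map (x,y)→(u,v) scales areas by 2.
u-values: -4, 12, 14, -4, 8, -2; range = 14 − (-4) = 18.
v-values: -4, 4, -2, 2, -2, -14; range = 4 − (-14) = 18.
Area = (18 × 18) / 2 = 162.

162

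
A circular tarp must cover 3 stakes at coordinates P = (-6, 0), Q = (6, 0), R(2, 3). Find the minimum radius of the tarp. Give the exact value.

Side lengths²: PQ² = 144, PR² = 73, QR² = 25.
Since PQ² = 144 ≥ 73 + 25 = 98, the angle opposite PQ is not acute, so the smallest enclosing circle has PQ as diameter.
Centre = midpoint of PQ = (0, 0), r² = 144/4 = 36.
r = √36 = 6.

6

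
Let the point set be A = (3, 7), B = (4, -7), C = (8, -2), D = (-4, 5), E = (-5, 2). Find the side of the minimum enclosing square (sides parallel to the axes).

The bounding box has width 13 and height 14.
An axis-aligned square enclosing the set must have side ≥ max(width, height).
So the minimum side is max(13, 14) = 14.

14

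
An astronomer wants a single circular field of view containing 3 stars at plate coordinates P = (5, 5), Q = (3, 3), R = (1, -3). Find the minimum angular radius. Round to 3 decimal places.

Side lengths²: PQ² = 8, PR² = 80, QR² = 40.
Since PR² = 80 ≥ 40 + 8 = 48, the angle opposite PR is not acute, so the smallest enclosing circle has PR as diameter.
Centre = midpoint of PR = (3, 1), r² = 80/4 = 20.
r = √20 ≈ 4.472.

4.472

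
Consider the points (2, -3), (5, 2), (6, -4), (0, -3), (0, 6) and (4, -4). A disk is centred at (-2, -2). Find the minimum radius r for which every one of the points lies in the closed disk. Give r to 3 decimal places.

8.246

The required radius is the distance from (-2, -2) to the farthest point.
Squared distances: 17, 65, 68, 5, 68, 40.
Maximum is 68, attained at (6, -4).
r = √68 ≈ 8.246.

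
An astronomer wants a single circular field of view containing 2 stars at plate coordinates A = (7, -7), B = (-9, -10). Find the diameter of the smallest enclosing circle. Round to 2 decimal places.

16.28

The smallest circle enclosing two points has them as diameter endpoints.
Centre = midpoint = (-1, -8.5); r² = |AB|²/4 = 265/4 = 66.25.
Diameter = 2r = 2√(66.25) ≈ 16.28.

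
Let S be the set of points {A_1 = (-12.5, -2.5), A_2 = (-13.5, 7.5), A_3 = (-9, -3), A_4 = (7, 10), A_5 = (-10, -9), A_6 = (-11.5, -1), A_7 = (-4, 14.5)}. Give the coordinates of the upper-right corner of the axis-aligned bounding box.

(7, 14.5)

x-range [-13.5, 7], y-range [-9, 14.5].
The upper-right corner is (7, 14.5).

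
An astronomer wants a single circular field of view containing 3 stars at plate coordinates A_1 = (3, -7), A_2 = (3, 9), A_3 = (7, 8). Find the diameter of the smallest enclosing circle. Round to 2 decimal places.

16.00

Side lengths²: A_1A_2² = 256, A_1A_3² = 241, A_2A_3² = 17.
Since A_1A_2² = 256 < 241 + 17 = 258, the triangle is acute, so the smallest enclosing circle is the circumcircle.
Circumcentre = (3.125, 1), r² = 64.015625.
Diameter = 2r = 2√(64.015625) ≈ 16.00.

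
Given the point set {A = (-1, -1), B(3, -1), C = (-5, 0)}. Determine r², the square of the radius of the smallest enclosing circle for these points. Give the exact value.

16.25

Side lengths²: AB² = 16, AC² = 17, BC² = 65.
Since BC² = 65 ≥ 17 + 16 = 33, the angle opposite BC is not acute, so the smallest enclosing circle has BC as diameter.
Centre = midpoint of BC = (-1, -0.5), r² = 65/4 = 16.25.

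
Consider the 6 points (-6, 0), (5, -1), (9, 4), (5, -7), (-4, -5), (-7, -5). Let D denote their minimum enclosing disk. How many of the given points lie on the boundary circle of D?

The farthest pair is (9, 4)–(-7, -5) with squared distance 337. The circle on this segment as diameter has centre (1, -0.5) and r² = 337/4 = 84.25.
Check (-6, 0): distance² to centre = 49.25 ≤ 84.25, so it lies inside.
All remaining points lie in this disk, and no smaller disk contains both endpoints, so this is the minimum enclosing circle.
The points at distance exactly r from the centre are (9, 4), (-7, -5) — 2 points.

2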